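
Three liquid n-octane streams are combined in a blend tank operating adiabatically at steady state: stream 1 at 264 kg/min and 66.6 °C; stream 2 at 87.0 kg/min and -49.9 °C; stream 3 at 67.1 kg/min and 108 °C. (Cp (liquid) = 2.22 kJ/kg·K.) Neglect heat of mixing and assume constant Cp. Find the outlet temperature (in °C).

T_out = 49.0 °C

Energy balance with Q = 0: Σ ṁᵢCp,ᵢ(T_out − Tᵢ) = 0
T_out = Σ ṁᵢCp,ᵢTᵢ / Σ ṁᵢCp,ᵢ
      = 45483 / 928.18 = 49.002 °C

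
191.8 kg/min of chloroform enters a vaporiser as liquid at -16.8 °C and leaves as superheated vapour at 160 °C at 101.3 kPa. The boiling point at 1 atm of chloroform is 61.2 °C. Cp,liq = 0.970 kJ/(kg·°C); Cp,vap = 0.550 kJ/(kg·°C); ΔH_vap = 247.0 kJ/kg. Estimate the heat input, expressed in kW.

liquid -16.8→61.2 °C: 75.66 kJ/kg
vaporisation at 61.2 °C: 247 kJ/kg
vapour 61.2→160 °C: 54.34 kJ/kg
Δh = 75.66 + 247 + 54.34 = 377 kJ/kg
Q = ṁ·Δh = 191.8 kg/min × 377 kJ/kg = 72309 kJ/min
|Q| = 1205.1 kW

Q = 1210 kW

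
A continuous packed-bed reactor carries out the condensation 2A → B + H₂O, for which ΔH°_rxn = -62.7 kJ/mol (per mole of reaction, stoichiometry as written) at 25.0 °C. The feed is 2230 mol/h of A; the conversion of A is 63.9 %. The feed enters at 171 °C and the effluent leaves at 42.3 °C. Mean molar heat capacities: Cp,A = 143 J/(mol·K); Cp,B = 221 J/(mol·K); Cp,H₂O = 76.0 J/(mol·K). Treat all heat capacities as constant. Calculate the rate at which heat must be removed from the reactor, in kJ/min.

Q_out = 1430 kJ/min

Extent of reaction ξ = 0.639 × 2230 / 2 = 712.49 mol/h
Reaction term: ξ·ΔH°_rxn = 712.49 × -62.7 = -44673 kJ/h
Sensible, feed 171→25 °C: -46558 kJ/h
Outlet flows (mol/h): A 805.03, B 712.49, H₂O 712.49
Sensible, products 25→42.3 °C: 5652.4 kJ/h
Q = ΔH = -85578 kJ/h = -23.772 kW
Heat removed = 1426.3 kJ/min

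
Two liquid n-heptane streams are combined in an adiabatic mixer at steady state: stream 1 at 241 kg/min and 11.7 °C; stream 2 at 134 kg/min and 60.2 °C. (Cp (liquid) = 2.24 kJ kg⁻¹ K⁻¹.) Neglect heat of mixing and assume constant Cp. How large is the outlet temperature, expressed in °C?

T_out = 29.0 °C

Adiabatic, steady state ⇒ Σ ṁᵢCp,ᵢ(T_out − Tᵢ) = 0
Σ ṁᵢCp,ᵢTᵢ = 241×2.24×11.7 + 134×2.24×60.2 = 24386
Σ ṁᵢCp,ᵢ = 241×2.24 + 134×2.24 = 840
T_out = 24386 / 840 = 29.031 °C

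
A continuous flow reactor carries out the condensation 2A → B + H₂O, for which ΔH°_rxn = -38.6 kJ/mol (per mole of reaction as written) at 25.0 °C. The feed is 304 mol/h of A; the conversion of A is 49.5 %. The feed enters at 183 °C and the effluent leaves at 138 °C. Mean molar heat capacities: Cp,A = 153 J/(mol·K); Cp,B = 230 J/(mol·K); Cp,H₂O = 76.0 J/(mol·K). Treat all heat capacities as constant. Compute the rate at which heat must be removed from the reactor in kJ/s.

Q_out = 1.39 kJ/s

Extent of reaction ξ = 0.495 × 304 / 2 = 75.24 mol/h
Reaction term: ξ·ΔH°_rxn = 75.24 × -38.6 = -2904.3 kJ/h
Sensible, feed 183→25 °C: -7348.9 kJ/h
Outlet flows (mol/h): A 153.52, B 75.24, H₂O 75.24
Sensible, products 25→138 °C: 5255.9 kJ/h
Q = ΔH = -4997.3 kJ/h = -1.3881 kW
Heat removed = 1.3881 kJ/s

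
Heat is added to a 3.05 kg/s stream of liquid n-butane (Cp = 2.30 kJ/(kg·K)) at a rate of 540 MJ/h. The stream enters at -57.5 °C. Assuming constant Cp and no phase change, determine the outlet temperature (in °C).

Q = 540 MJ/h = 150 kJ/s
ΔT = Q/(ṁ·Cp) = 150/(3.05×2.30) = 21.383 K
T_out = -57.5 + 21.383 = -36.117 °C

T_out = -36.1 °C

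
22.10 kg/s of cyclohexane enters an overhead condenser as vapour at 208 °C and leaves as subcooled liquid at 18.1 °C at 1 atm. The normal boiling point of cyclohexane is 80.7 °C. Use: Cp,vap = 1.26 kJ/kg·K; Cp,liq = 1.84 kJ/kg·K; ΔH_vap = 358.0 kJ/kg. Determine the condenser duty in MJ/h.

vapour 208→80.7 °C: -160.4 kJ/kg
condensation at 80.7 °C: -358 kJ/kg
liquid 80.7→18.1 °C: -115.18 kJ/kg
Δh = -160.4 + -358 + -115.18 = -633.58 kJ/kg
Q = ṁ·Δh = 22.10 kg/s × -633.58 kJ/kg = -14002 kJ/s
|Q| = 14002 kW = 50408 MJ/h

Q_c = 50400 MJ/h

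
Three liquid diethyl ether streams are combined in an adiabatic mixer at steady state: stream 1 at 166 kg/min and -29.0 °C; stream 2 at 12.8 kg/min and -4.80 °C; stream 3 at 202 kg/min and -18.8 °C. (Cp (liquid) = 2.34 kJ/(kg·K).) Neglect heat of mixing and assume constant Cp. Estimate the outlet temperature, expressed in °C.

T_out = -22.8 °C

Adiabatic, steady state ⇒ Σ ṁᵢCp,ᵢ(T_out − Tᵢ) = 0
Σ ṁᵢCp,ᵢTᵢ = 166×2.34×-29.0 + 12.8×2.34×-4.80 + 202×2.34×-18.8 = -20295
Σ ṁᵢCp,ᵢ = 166×2.34 + 12.8×2.34 + 202×2.34 = 891.07
T_out = -20295 / 891.07 = -22.776 °C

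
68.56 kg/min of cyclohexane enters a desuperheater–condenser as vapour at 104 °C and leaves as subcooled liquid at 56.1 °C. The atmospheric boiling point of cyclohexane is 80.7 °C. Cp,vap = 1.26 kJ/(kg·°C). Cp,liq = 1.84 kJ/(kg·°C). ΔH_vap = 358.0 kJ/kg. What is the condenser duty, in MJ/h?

vapour 104→80.7 °C: -29.358 kJ/kg
condensation at 80.7 °C: -358 kJ/kg
liquid 80.7→56.1 °C: -45.264 kJ/kg
Δh = -29.358 + -358 + -45.264 = -432.62 kJ/kg
Q = ṁ·Δh = 68.56 kg/min × -432.62 kJ/kg = -29661 kJ/min
|Q| = 494.34 kW = 1779.6 MJ/h

Q_c = 1780 MJ/h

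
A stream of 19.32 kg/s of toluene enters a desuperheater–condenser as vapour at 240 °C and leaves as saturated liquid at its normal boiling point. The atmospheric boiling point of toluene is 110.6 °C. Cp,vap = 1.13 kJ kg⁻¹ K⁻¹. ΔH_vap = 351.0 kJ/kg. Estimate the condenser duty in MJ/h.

Q_c = 34600 MJ/h

vapour 240→110.6 °C: -146.22 kJ/kg
condensation at 110.6 °C: -351 kJ/kg
Δh = -146.22 + -351 = -497.22 kJ/kg
Q = ṁ·Δh = 19.32 kg/s × -497.22 kJ/kg = -9606.3 kJ/s
|Q| = 9606.3 kW = 34583 MJ/h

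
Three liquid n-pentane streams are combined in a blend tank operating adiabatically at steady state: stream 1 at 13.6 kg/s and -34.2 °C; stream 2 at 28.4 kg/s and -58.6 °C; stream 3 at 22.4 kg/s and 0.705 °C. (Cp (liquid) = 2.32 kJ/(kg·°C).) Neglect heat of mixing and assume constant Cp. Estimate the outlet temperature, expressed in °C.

T_out = -32.8 °C

Adiabatic, steady state ⇒ Σ ṁᵢCp,ᵢ(T_out − Tᵢ) = 0
Σ ṁᵢCp,ᵢTᵢ = 13.6×2.32×-34.2 + 28.4×2.32×-58.6 + 22.4×2.32×0.705 = -4903.5
Σ ṁᵢCp,ᵢ = 13.6×2.32 + 28.4×2.32 + 22.4×2.32 = 149.41
T_out = -4903.5 / 149.41 = -32.819 °C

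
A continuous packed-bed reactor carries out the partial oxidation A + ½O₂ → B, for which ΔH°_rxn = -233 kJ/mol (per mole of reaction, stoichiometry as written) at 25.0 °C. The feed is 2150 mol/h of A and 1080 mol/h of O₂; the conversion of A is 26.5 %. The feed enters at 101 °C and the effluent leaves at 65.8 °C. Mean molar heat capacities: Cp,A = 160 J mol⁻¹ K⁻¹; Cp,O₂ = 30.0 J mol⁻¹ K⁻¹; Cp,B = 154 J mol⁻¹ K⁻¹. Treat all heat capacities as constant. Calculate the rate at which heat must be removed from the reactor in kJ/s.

Q_out = 40.7 kJ/s

Extent of reaction ξ = 0.265 × 2150 = 569.75 mol/h
Reaction term: ξ·ΔH°_rxn = 569.75 × -233 = -132750 kJ/h
Sensible, feed 101→25 °C: -28606 kJ/h
Outlet flows (mol/h): A 1580.2, O₂ 795.12, B 569.75
Sensible, products 25→65.8 °C: 14869 kJ/h
Q = ΔH = -146490 kJ/h = -40.691 kW
Heat removed = 40.691 kJ/s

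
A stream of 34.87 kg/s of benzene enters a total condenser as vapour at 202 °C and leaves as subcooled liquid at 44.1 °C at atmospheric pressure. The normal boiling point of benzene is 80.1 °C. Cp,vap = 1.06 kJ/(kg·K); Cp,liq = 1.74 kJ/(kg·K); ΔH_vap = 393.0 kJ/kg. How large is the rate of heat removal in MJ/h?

vapour 202→80.1 °C: -129.21 kJ/kg
condensation at 80.1 °C: -393 kJ/kg
liquid 80.1→44.1 °C: -62.64 kJ/kg
Δh = -129.21 + -393 + -62.64 = -584.85 kJ/kg
Q = ṁ·Δh = 34.87 kg/s × -584.85 kJ/kg = -20394 kJ/s
|Q| = 20394 kW = 73418 MJ/h

Q_c = 73400 MJ/h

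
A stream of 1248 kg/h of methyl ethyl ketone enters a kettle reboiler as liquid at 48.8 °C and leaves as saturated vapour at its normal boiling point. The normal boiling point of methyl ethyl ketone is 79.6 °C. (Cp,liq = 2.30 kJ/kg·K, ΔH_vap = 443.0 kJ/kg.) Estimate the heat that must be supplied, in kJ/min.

Q = 10700 kJ/min

liquid 48.8→79.6 °C: 70.84 kJ/kg
vaporisation at 79.6 °C: 443 kJ/kg
Δh = 70.84 + 443 = 513.84 kJ/kg
Q = ṁ·Δh = 1248 kg/h × 513.84 kJ/kg = 641270 kJ/h
|Q| = 178.13 kW = 10688 kJ/min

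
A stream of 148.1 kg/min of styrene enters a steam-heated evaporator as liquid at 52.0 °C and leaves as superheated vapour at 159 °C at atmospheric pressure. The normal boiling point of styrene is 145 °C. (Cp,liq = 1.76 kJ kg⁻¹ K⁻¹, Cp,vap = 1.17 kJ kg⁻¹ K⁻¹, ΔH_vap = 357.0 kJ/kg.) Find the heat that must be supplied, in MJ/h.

liquid 52.0→145 °C: 163.68 kJ/kg
vaporisation at 145 °C: 357 kJ/kg
vapour 145→159 °C: 16.38 kJ/kg
Δh = 163.68 + 357 + 16.38 = 537.06 kJ/kg
Q = ṁ·Δh = 148.1 kg/min × 537.06 kJ/kg = 79539 kJ/min
|Q| = 1325.6 kW = 4772.3 MJ/h

Q = 4770 MJ/h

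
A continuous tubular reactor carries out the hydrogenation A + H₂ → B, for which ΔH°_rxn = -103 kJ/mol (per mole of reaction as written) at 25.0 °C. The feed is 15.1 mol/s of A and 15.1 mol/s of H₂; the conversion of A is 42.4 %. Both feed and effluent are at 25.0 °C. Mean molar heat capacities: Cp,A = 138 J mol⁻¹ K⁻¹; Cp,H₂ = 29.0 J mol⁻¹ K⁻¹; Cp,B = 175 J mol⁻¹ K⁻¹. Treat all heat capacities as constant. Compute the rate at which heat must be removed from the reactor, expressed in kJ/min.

Extent of reaction ξ = 0.424 × 15.1 = 6.4024 mol/s
Reaction term: ξ·ΔH°_rxn = 6.4024 × -103 = -659.45 kJ/s
Q = ΔH = -659.45 kJ/s = -659.45 kW
Heat removed = 39567 kJ/min

Q_out = 39600 kJ/min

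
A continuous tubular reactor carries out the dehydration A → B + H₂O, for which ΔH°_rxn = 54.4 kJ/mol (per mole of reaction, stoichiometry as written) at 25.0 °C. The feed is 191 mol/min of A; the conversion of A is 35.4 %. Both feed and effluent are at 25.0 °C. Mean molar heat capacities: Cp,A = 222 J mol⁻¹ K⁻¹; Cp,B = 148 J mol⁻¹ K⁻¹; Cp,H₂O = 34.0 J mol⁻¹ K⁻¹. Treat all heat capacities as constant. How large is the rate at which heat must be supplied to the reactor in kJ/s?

Q_in = 61.3 kJ/s

Extent of reaction ξ = 0.354 × 191 = 67.614 mol/min
Reaction term: ξ·ΔH°_rxn = 67.614 × 54.4 = 3678.2 kJ/min
Q = ΔH = 3678.2 kJ/min = 61.303 kW
Heat supplied = 61.303 kJ/s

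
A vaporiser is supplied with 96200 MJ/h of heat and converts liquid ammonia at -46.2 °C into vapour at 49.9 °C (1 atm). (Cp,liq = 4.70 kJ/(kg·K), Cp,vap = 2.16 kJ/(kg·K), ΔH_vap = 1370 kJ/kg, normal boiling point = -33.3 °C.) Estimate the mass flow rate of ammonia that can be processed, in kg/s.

ṁ = 16.6 kg/s

Δh = 4.70×(-33.3−-46.2) + 1370 + 2.16×(49.9−-33.3) = 1610.3 kJ/kg
Q = 96200 MJ/h = 26722 kJ/s = 26722 kJ/s
ṁ = Q/Δh = 26722 / 1610.3 = 16.594 kg/s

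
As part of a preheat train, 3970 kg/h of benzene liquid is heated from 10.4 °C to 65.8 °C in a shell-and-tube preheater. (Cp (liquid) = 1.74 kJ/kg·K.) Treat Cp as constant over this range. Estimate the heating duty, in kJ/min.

Q = ṁ·Cp·ΔT = 3970 × 1.74 × (65.8 − 10.4) = 382690 kJ/h
Converting: 382690 / 3600 s = 106.3 kW
Heating duty = 6378.2 kJ/min

Q = 6380 kJ/min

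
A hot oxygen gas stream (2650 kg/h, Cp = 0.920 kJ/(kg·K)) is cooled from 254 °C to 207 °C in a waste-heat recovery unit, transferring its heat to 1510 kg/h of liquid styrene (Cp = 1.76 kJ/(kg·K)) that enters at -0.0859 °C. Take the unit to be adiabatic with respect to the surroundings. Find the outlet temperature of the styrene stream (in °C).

T_c,out = 43.0 °C

Heat released by hot stream: Q = 2650 × 0.920 × (254 − 207) = 114590 kJ/h
Energy balance on cold side (adiabatic exchanger): Q = ṁ_c·Cp_c·(T_c,out − T_c,in)
T_c,out = -0.0859 + 114590/(1510 × 1.76) = 43.03 °C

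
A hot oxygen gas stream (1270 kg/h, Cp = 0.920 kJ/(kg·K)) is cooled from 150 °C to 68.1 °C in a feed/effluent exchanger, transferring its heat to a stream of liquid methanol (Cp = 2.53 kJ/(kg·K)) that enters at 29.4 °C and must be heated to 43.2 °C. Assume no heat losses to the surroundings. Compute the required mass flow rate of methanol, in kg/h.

ṁ_c = 2740 kg/h

Heat released by hot stream: Q = 1270 × 0.920 × (150 − 68.1) = 95692 kJ/h
Energy balance on cold side (adiabatic exchanger): Q = ṁ_c·Cp_c·(T_c,out − T_c,in)
ṁ_c = 95692 / [2.53 × (43.2 − 29.4)] = 2740.8 kg/h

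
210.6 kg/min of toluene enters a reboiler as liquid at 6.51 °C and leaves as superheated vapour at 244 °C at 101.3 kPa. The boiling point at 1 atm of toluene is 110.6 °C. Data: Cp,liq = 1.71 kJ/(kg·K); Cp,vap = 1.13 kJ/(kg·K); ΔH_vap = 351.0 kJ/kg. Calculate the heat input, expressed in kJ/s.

liquid 6.51→110.6 °C: 177.99 kJ/kg
vaporisation at 110.6 °C: 351 kJ/kg
vapour 110.6→244 °C: 150.74 kJ/kg
Δh = 177.99 + 351 + 150.74 = 679.74 kJ/kg
Q = ṁ·Δh = 210.6 kg/min × 679.74 kJ/kg = 143150 kJ/min
|Q| = 2385.9 kW

Q = 2390 kJ/s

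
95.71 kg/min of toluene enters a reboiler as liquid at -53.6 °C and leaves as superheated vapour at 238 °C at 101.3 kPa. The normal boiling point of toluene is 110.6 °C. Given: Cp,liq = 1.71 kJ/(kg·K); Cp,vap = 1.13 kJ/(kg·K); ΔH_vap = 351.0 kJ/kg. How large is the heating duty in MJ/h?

Q = 4450 MJ/h

liquid -53.6→110.6 °C: 280.78 kJ/kg
vaporisation at 110.6 °C: 351 kJ/kg
vapour 110.6→238 °C: 143.96 kJ/kg
Δh = 280.78 + 351 + 143.96 = 775.74 kJ/kg
Q = ṁ·Δh = 95.71 kg/min × 775.74 kJ/kg = 74246 kJ/min
|Q| = 1237.4 kW = 4454.8 MJ/h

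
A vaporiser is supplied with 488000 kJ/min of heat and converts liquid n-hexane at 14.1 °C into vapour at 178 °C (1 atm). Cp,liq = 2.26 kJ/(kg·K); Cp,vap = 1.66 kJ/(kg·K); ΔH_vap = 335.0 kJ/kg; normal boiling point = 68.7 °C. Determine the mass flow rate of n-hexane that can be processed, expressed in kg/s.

ṁ = 12.7 kg/s

Δh = 2.26×(68.7−14.1) + 335.0 + 1.66×(178−68.7) = 639.83 kJ/kg
Q = 488000 kJ/min = 8133.3 kJ/s = 8133.3 kJ/s
ṁ = Q/Δh = 8133.3 / 639.83 = 12.712 kg/s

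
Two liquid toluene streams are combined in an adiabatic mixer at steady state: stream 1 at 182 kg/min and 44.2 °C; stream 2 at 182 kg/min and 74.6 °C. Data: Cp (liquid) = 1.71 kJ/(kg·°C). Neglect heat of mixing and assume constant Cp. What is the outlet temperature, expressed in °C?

No heat crosses the boundary, so H_out = H_in.
T_out = Σ ṁᵢCp,ᵢTᵢ / Σ ṁᵢCp,ᵢ
      = 36973 / 622.44 = 59.4 °C

T_out = 59.4 °C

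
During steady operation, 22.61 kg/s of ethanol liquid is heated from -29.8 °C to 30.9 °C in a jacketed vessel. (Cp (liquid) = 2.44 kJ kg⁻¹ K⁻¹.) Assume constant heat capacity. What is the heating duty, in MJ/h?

Q = 12100 MJ/h

Q = ṁ·Cp·ΔT = 22.61 × 2.44 × (30.9 − -29.8) = 3348.7 kJ/s
Heating duty = 12055 MJ/h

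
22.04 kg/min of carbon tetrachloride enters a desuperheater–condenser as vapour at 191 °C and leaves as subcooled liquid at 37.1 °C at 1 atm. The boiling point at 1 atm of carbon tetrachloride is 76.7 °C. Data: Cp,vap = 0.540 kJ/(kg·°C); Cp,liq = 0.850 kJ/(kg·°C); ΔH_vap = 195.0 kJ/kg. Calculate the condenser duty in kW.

Q_c = 107 kW

vapour 191→76.7 °C: -61.722 kJ/kg
condensation at 76.7 °C: -195 kJ/kg
liquid 76.7→37.1 °C: -33.66 kJ/kg
Δh = -61.722 + -195 + -33.66 = -290.38 kJ/kg
Q = ṁ·Δh = 22.04 kg/min × -290.38 kJ/kg = -6400 kJ/min
|Q| = 106.67 kW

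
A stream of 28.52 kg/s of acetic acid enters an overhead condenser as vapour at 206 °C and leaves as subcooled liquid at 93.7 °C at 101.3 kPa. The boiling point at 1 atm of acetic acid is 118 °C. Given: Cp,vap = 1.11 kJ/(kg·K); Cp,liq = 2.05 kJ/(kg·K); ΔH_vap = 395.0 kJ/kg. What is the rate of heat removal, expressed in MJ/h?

Q_c = 55700 MJ/h

vapour 206→118 °C: -97.68 kJ/kg
condensation at 118 °C: -395 kJ/kg
liquid 118→93.7 °C: -49.815 kJ/kg
Δh = -97.68 + -395 + -49.815 = -542.5 kJ/kg
Q = ṁ·Δh = 28.52 kg/s × -542.5 kJ/kg = -15472 kJ/s
|Q| = 15472 kW = 55699 MJ/h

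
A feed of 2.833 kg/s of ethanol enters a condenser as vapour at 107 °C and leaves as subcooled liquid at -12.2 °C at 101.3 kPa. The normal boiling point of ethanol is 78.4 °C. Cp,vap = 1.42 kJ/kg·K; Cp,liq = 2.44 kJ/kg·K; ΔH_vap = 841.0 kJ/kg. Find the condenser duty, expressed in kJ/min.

Q_c = 187000 kJ/min

vapour 107→78.4 °C: -40.612 kJ/kg
condensation at 78.4 °C: -841 kJ/kg
liquid 78.4→-12.2 °C: -221.06 kJ/kg
Δh = -40.612 + -841 + -221.06 = -1102.7 kJ/kg
Q = ṁ·Δh = 2.833 kg/s × -1102.7 kJ/kg = -3123.9 kJ/s
|Q| = 3123.9 kW = 187430 kJ/min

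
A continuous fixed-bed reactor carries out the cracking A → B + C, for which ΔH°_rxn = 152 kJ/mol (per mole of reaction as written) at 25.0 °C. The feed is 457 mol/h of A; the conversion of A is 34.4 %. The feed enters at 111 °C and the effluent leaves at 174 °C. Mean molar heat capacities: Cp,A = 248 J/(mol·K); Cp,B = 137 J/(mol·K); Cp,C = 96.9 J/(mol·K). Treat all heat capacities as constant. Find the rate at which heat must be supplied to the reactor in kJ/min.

Q_in = 512 kJ/min

Extent of reaction ξ = 0.344 × 457 = 157.21 mol/h
Reaction term: ξ·ΔH°_rxn = 157.21 × 152 = 23896 kJ/h
Sensible, feed 111→25 °C: -9746.9 kJ/h
Outlet flows (mol/h): A 299.79, B 157.21, C 157.21
Sensible, products 25→174 °C: 16557 kJ/h
Q = ΔH = 30706 kJ/h = 8.5293 kW
Heat supplied = 511.76 kJ/min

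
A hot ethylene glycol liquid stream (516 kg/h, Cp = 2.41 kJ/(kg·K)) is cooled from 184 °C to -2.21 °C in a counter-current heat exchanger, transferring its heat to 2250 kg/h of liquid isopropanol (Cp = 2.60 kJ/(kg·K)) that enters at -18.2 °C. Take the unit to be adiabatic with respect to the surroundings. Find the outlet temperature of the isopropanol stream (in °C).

Heat released by hot stream: Q = 516 × 2.41 × (184 − -2.21) = 231560 kJ/h
Energy balance on cold side (adiabatic exchanger): Q = ṁ_c·Cp_c·(T_c,out − T_c,in)
T_c,out = -18.2 + 231560/(2250 × 2.60) = 21.383 °C

T_c,out = 21.4 °C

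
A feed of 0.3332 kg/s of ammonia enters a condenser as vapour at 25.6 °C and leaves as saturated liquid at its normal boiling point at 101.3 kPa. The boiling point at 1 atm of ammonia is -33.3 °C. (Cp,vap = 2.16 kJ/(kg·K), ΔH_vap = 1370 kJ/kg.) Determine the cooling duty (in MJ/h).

vapour 25.6→-33.3 °C: -127.22 kJ/kg
condensation at -33.3 °C: -1370 kJ/kg
Δh = -127.22 + -1370 = -1497.2 kJ/kg
Q = ṁ·Δh = 0.3332 kg/s × -1497.2 kJ/kg = -498.88 kJ/s
|Q| = 498.88 kW = 1796 MJ/h

Q_c = 1800 MJ/h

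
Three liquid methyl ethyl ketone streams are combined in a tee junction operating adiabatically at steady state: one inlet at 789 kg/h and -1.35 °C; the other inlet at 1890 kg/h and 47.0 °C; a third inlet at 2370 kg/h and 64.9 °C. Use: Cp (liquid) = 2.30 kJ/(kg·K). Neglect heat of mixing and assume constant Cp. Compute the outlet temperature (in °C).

T_out = 47.8 °C

Adiabatic, steady state ⇒ Σ ṁᵢCp,ᵢ(T_out − Tᵢ) = 0
T_out = Σ ṁᵢCp,ᵢTᵢ / Σ ṁᵢCp,ᵢ
      = 555630 / 11613 = 47.847 °C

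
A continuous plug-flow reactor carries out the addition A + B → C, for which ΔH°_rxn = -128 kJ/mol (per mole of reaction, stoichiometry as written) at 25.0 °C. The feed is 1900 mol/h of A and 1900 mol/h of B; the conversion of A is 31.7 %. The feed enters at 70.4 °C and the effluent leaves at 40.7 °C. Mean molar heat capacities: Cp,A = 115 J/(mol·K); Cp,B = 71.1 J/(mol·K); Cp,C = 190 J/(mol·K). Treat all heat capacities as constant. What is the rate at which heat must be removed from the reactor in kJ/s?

Q_out = 24.3 kJ/s

Extent of reaction ξ = 0.317 × 1900 = 602.3 mol/h
Reaction term: ξ·ΔH°_rxn = 602.3 × -128 = -77094 kJ/h
Sensible, feed 70.4→25 °C: -16053 kJ/h
Outlet flows (mol/h): A 1297.7, B 1297.7, C 602.3
Sensible, products 25→40.7 °C: 5588.2 kJ/h
Q = ΔH = -87559 kJ/h = -24.322 kW
Heat removed = 24.322 kJ/s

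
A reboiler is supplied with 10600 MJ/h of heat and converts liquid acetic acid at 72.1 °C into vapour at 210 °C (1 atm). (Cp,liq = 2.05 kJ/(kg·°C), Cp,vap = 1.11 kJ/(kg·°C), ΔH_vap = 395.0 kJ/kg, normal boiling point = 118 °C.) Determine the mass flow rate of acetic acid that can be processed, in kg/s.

Δh = 2.05×(118−72.1) + 395.0 + 1.11×(210−118) = 591.22 kJ/kg
Q = 10600 MJ/h = 2944.4 kJ/s = 2944.4 kJ/s
ṁ = Q/Δh = 2944.4 / 591.22 = 4.9803 kg/s

ṁ = 4.98 kg/s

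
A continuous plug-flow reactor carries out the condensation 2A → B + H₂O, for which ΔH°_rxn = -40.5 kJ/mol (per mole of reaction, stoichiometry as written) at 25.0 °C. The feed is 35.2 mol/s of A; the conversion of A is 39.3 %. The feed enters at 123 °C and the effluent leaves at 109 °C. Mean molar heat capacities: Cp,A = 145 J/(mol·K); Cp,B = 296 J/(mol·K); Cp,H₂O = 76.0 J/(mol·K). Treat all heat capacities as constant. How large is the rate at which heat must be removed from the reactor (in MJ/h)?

Extent of reaction ξ = 0.393 × 35.2 / 2 = 6.9168 mol/s
Reaction term: ξ·ΔH°_rxn = 6.9168 × -40.5 = -280.13 kJ/s
Sensible, feed 123→25 °C: -500.19 kJ/s
Outlet flows (mol/s): A 21.366, B 6.9168, H₂O 6.9168
Sensible, products 25→109 °C: 476.38 kJ/s
Q = ΔH = -303.94 kJ/s = -303.94 kW
Heat removed = 1094.2 MJ/h

Q_out = 1090 MJ/h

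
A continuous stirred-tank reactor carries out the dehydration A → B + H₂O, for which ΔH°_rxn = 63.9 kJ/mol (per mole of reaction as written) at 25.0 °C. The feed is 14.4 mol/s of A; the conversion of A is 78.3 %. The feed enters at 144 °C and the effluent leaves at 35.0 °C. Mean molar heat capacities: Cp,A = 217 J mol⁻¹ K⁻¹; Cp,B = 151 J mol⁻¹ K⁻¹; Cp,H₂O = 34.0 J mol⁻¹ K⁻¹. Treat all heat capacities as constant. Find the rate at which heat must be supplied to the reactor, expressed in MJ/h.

Q_in = 1350 MJ/h

Extent of reaction ξ = 0.783 × 14.4 = 11.275 mol/s
Reaction term: ξ·ΔH°_rxn = 11.275 × 63.9 = 720.49 kJ/s
Sensible, feed 144→25 °C: -371.85 kJ/s
Outlet flows (mol/s): A 3.1248, B 11.275, H₂O 11.275
Sensible, products 25→35.0 °C: 27.64 kJ/s
Q = ΔH = 376.27 kJ/s = 376.27 kW
Heat supplied = 1354.6 MJ/h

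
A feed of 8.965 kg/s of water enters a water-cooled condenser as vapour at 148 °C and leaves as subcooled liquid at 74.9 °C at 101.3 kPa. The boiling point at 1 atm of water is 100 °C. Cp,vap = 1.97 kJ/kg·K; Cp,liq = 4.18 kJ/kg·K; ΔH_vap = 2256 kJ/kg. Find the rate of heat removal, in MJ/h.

vapour 148→100 °C: -94.56 kJ/kg
condensation at 100 °C: -2256 kJ/kg
liquid 100→74.9 °C: -104.92 kJ/kg
Δh = -94.56 + -2256 + -104.92 = -2455.5 kJ/kg
Q = ṁ·Δh = 8.965 kg/s × -2455.5 kJ/kg = -22013 kJ/s
|Q| = 22013 kW = 79248 MJ/h

Q_c = 79200 MJ/h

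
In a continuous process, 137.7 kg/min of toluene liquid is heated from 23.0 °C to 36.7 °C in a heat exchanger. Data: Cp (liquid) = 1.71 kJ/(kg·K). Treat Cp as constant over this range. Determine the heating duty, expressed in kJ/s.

Q = 53.8 kJ/s

Q = ṁ·Cp·ΔT = 137.7 × 1.71 × (36.7 − 23.0) = 3225.9 kJ/min
Converting: 3225.9 / 60 s = 53.765 kW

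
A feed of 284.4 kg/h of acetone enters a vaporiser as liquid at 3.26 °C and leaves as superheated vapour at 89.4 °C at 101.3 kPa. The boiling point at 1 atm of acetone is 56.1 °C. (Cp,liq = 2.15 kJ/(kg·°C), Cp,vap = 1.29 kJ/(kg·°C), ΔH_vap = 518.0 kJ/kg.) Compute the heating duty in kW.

Q = 53.3 kW

liquid 3.26→56.1 °C: 113.61 kJ/kg
vaporisation at 56.1 °C: 518 kJ/kg
vapour 56.1→89.4 °C: 42.957 kJ/kg
Δh = 113.61 + 518 + 42.957 = 674.56 kJ/kg
Q = ṁ·Δh = 284.4 kg/h × 674.56 kJ/kg = 191850 kJ/h
|Q| = 53.29 kW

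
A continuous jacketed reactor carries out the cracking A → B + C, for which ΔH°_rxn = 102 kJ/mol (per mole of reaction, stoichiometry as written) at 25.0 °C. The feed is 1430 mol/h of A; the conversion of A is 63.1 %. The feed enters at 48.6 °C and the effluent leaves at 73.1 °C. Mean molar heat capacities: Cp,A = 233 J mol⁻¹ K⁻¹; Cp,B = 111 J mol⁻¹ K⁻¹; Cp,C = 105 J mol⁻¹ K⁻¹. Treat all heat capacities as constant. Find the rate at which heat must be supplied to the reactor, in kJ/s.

Q_in = 27.6 kJ/s

Extent of reaction ξ = 0.631 × 1430 = 902.33 mol/h
Reaction term: ξ·ΔH°_rxn = 902.33 × 102 = 92038 kJ/h
Sensible, feed 48.6→25 °C: -7863.3 kJ/h
Outlet flows (mol/h): A 527.67, B 902.33, C 902.33
Sensible, products 25→73.1 °C: 15289 kJ/h
Q = ΔH = 99463 kJ/h = 27.629 kW
Heat supplied = 27.629 kJ/s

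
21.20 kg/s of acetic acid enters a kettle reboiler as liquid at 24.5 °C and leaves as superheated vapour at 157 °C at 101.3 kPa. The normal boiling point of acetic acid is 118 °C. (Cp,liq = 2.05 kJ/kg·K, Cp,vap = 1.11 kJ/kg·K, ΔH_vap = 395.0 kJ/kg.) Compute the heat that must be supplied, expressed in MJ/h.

liquid 24.5→118 °C: 191.67 kJ/kg
vaporisation at 118 °C: 395 kJ/kg
vapour 118→157 °C: 43.29 kJ/kg
Δh = 191.67 + 395 + 43.29 = 629.97 kJ/kg
Q = ṁ·Δh = 21.20 kg/s × 629.97 kJ/kg = 13355 kJ/s
|Q| = 13355 kW = 48079 MJ/h

Q = 48100 MJ/h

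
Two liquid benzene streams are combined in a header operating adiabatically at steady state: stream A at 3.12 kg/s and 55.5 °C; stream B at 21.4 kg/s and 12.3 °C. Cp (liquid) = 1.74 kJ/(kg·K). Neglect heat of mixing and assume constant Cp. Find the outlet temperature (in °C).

No heat crosses the boundary, so H_out = H_in.
T_out = Σ ṁᵢCp,ᵢTᵢ / Σ ṁᵢCp,ᵢ
      = 759.3 / 42.665 = 17.797 °C

T_out = 17.8 °C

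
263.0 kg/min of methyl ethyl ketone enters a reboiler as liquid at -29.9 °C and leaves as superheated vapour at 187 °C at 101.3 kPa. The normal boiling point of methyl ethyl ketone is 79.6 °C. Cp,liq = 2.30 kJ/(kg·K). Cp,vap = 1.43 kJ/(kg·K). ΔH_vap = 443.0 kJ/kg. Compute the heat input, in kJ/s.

Q = 3720 kJ/s

liquid -29.9→79.6 °C: 251.85 kJ/kg
vaporisation at 79.6 °C: 443 kJ/kg
vapour 79.6→187 °C: 153.58 kJ/kg
Δh = 251.85 + 443 + 153.58 = 848.43 kJ/kg
Q = ṁ·Δh = 263.0 kg/min × 848.43 kJ/kg = 223140 kJ/min
|Q| = 3719 kW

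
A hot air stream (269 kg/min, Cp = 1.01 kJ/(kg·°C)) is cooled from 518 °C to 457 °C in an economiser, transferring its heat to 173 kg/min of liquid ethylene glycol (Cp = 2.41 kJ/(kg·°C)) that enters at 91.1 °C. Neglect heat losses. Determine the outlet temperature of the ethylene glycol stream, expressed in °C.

Heat released by hot stream: Q = 269 × 1.01 × (518 − 457) = 16573 kJ/min
Energy balance on cold side (adiabatic exchanger): Q = ṁ_c·Cp_c·(T_c,out − T_c,in)
T_c,out = 91.1 + 16573/(173 × 2.41) = 130.85 °C

T_c,out = 131 °C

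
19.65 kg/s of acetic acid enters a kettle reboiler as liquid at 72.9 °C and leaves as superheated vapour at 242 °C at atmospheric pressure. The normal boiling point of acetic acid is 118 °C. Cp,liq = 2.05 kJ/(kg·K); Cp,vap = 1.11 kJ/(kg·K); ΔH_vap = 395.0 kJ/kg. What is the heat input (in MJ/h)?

liquid 72.9→118 °C: 92.455 kJ/kg
vaporisation at 118 °C: 395 kJ/kg
vapour 118→242 °C: 137.64 kJ/kg
Δh = 92.455 + 395 + 137.64 = 625.1 kJ/kg
Q = ṁ·Δh = 19.65 kg/s × 625.1 kJ/kg = 12283 kJ/s
|Q| = 12283 kW = 44219 MJ/h

Q = 44200 MJ/h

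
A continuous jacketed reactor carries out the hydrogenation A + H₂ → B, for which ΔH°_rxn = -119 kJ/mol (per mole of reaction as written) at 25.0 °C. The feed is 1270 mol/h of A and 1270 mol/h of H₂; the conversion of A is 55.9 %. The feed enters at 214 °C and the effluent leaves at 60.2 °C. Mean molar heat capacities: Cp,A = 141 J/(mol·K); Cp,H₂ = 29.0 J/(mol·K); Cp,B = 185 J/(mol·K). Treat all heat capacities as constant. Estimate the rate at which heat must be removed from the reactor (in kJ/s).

Extent of reaction ξ = 0.559 × 1270 = 709.93 mol/h
Reaction term: ξ·ΔH°_rxn = 709.93 × -119 = -84482 kJ/h
Sensible, feed 214→25 °C: -40805 kJ/h
Outlet flows (mol/h): A 560.07, H₂ 560.07, B 709.93
Sensible, products 25→60.2 °C: 7974.5 kJ/h
Q = ΔH = -117310 kJ/h = -32.587 kW
Heat removed = 32.587 kJ/s

Q_out = 32.6 kJ/s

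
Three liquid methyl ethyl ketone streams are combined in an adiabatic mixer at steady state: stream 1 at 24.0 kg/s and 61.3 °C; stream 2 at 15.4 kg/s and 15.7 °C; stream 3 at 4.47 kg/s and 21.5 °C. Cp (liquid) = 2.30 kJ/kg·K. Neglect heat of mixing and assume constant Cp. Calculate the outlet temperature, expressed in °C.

T_out = 41.2 °C

Adiabatic, steady state ⇒ Σ ṁᵢCp,ᵢ(T_out − Tᵢ) = 0
T_out = Σ ṁᵢCp,ᵢTᵢ / Σ ṁᵢCp,ᵢ
      = 4160.9 / 100.9 = 41.237 °C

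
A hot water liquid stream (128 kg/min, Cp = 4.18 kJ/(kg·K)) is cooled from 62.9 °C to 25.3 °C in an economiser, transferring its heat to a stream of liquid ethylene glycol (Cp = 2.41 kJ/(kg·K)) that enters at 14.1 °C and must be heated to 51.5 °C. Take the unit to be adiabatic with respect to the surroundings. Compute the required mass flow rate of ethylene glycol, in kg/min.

ṁ_c = 223 kg/min

Heat released by hot stream: Q = 128 × 4.18 × (62.9 − 25.3) = 20118 kJ/min
Energy balance on cold side (adiabatic exchanger): Q = ṁ_c·Cp_c·(T_c,out − T_c,in)
ṁ_c = 20118 / [2.41 × (51.5 − 14.1)] = 223.2 kg/min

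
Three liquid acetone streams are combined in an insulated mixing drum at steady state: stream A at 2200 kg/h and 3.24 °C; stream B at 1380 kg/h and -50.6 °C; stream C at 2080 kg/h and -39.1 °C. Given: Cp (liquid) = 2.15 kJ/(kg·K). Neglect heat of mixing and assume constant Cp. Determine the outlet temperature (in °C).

Adiabatic, steady state ⇒ Σ ṁᵢCp,ᵢ(T_out − Tᵢ) = 0
Σ ṁᵢCp,ᵢTᵢ = 2200×2.15×3.24 + 1380×2.15×-50.6 + 2080×2.15×-39.1 = -309660
Σ ṁᵢCp,ᵢ = 2200×2.15 + 1380×2.15 + 2080×2.15 = 12169
T_out = -309660 / 12169 = -25.447 °C

T_out = -25.4 °C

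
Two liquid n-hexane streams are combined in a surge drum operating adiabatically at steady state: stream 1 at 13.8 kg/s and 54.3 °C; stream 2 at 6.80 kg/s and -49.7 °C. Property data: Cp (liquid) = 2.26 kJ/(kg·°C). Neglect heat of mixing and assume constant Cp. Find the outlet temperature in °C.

Adiabatic, steady state ⇒ Σ ṁᵢCp,ᵢ(T_out − Tᵢ) = 0
T_out = Σ ṁᵢCp,ᵢTᵢ / Σ ṁᵢCp,ᵢ
      = 929.72 / 46.556 = 19.97 °C

T_out = 20.0 °C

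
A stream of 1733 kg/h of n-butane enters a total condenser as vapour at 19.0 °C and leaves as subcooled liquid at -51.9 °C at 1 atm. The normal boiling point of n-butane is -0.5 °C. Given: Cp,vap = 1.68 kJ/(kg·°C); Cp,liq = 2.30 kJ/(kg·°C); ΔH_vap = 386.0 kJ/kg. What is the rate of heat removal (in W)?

vapour 19.0→-0.5 °C: -32.76 kJ/kg
condensation at -0.5 °C: -386 kJ/kg
liquid -0.5→-51.9 °C: -118.22 kJ/kg
Δh = -32.76 + -386 + -118.22 = -536.98 kJ/kg
Q = ṁ·Δh = 1733 kg/h × -536.98 kJ/kg = -930590 kJ/h
|Q| = 258.5 kW = 258500 W

Q_c = 258000 W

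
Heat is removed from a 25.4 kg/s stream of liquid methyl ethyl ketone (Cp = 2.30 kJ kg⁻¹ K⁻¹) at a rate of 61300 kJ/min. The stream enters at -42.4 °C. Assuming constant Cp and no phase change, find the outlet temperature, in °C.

Q = 61300 kJ/min = 1021.7 kJ/s
ΔT = Q/(ṁ·Cp) = 1021.7/(25.4×2.30) = 17.488 K
T_out = -42.4 − 17.488 = -59.888 °C

T_out = -59.9 °C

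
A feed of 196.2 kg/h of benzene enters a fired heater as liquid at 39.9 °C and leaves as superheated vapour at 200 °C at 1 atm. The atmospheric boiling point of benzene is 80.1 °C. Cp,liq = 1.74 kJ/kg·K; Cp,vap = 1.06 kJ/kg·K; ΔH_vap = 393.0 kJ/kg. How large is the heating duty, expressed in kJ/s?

Q = 32.2 kJ/s

liquid 39.9→80.1 °C: 69.948 kJ/kg
vaporisation at 80.1 °C: 393 kJ/kg
vapour 80.1→200 °C: 127.09 kJ/kg
Δh = 69.948 + 393 + 127.09 = 590.04 kJ/kg
Q = ṁ·Δh = 196.2 kg/h × 590.04 kJ/kg = 115770 kJ/h
|Q| = 32.157 kW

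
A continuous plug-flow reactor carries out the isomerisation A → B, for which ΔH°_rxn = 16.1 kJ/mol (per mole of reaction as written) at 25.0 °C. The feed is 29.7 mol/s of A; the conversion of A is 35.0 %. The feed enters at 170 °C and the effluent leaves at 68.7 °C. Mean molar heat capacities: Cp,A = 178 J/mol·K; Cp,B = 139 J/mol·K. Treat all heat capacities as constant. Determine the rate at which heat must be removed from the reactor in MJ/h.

Q_out = 1390 MJ/h

Extent of reaction ξ = 0.350 × 29.7 = 10.395 mol/s
Reaction term: ξ·ΔH°_rxn = 10.395 × 16.1 = 167.36 kJ/s
Sensible, feed 170→25 °C: -766.56 kJ/s
Outlet flows (mol/s): A 19.305, B 10.395
Sensible, products 25→68.7 °C: 213.31 kJ/s
Q = ΔH = -385.89 kJ/s = -385.89 kW
Heat removed = 1389.2 MJ/h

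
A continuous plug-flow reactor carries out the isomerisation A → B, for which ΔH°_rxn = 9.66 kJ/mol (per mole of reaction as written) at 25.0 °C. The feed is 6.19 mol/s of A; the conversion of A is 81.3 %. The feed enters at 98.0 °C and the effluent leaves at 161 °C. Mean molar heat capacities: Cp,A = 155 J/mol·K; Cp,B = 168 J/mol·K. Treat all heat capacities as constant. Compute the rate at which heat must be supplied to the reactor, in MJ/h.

Q_in = 425 MJ/h

Extent of reaction ξ = 0.813 × 6.19 = 5.0325 mol/s
Reaction term: ξ·ΔH°_rxn = 5.0325 × 9.66 = 48.614 kJ/s
Sensible, feed 98.0→25 °C: -70.04 kJ/s
Outlet flows (mol/s): A 1.1575, B 5.0325
Sensible, products 25→161 °C: 139.38 kJ/s
Q = ΔH = 117.96 kJ/s = 117.96 kW
Heat supplied = 424.64 MJ/h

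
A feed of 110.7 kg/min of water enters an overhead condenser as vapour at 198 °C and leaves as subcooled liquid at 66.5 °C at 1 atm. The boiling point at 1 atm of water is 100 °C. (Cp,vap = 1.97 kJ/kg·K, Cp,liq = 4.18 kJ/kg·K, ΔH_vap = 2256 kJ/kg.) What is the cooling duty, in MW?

vapour 198→100 °C: -193.06 kJ/kg
condensation at 100 °C: -2256 kJ/kg
liquid 100→66.5 °C: -140.03 kJ/kg
Δh = -193.06 + -2256 + -140.03 = -2589.1 kJ/kg
Q = ṁ·Δh = 110.7 kg/min × -2589.1 kJ/kg = -286610 kJ/min
|Q| = 4776.9 kW = 4.7769 MW

Q_c = 4.78 MW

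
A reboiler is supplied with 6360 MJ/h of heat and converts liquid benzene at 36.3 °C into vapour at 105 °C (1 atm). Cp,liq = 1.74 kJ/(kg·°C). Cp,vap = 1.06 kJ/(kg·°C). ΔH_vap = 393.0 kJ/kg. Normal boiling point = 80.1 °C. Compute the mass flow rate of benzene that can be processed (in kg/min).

Δh = 1.74×(80.1−36.3) + 393.0 + 1.06×(105−80.1) = 495.61 kJ/kg
Q = 6360 MJ/h = 1766.7 kJ/s = 106000 kJ/min
ṁ = Q/Δh = 106000 / 495.61 = 213.88 kg/min

ṁ = 214 kg/min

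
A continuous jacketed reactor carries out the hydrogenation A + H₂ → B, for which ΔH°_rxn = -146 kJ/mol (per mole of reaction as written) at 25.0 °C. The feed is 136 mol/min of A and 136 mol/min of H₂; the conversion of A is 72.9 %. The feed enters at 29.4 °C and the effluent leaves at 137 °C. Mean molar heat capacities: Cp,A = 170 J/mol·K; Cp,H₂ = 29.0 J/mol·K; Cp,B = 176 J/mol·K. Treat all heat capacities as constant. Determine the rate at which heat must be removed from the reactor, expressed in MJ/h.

Extent of reaction ξ = 0.729 × 136 = 99.144 mol/min
Reaction term: ξ·ΔH°_rxn = 99.144 × -146 = -14475 kJ/min
Sensible, feed 29.4→25 °C: -119.08 kJ/min
Outlet flows (mol/min): A 36.856, H₂ 36.856, B 99.144
Sensible, products 25→137 °C: 2775.8 kJ/min
Q = ΔH = -11818 kJ/min = -196.97 kW
Heat removed = 709.1 MJ/h

Q_out = 709 MJ/h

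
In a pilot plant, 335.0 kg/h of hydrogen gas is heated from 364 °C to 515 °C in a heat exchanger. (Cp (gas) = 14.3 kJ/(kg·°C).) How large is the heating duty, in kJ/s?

Q = 201 kJ/s

Q = ṁ·Cp·ΔT = 335.0 × 14.3 × (515 − 364) = 723370 kJ/h
Converting: 723370 / 3600 s = 200.93 kW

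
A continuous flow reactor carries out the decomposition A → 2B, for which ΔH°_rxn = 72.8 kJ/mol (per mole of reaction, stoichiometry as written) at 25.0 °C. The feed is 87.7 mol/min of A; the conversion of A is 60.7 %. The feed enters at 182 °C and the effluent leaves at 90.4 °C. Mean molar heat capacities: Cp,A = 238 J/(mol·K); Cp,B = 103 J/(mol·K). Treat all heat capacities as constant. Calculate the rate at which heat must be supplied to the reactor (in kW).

Extent of reaction ξ = 0.607 × 87.7 = 53.234 mol/min
Reaction term: ξ·ΔH°_rxn = 53.234 × 72.8 = 3875.4 kJ/min
Sensible, feed 182→25 °C: -3277 kJ/min
Outlet flows (mol/min): A 34.466, B 106.47
Sensible, products 25→90.4 °C: 1253.7 kJ/min
Q = ΔH = 1852.1 kJ/min = 30.868 kW
Heat supplied = 30.868 kW

Q_in = 30.9 kW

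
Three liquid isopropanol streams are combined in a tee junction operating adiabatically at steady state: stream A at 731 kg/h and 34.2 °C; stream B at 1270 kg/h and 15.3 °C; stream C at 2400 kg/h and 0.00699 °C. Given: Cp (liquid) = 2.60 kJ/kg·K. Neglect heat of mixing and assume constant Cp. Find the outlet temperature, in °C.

T_out = 10.1 °C

Energy balance with Q = 0: Σ ṁᵢCp,ᵢ(T_out − Tᵢ) = 0
Σ ṁᵢCp,ᵢTᵢ = 731×2.60×34.2 + 1270×2.60×15.3 + 2400×2.60×0.00699 = 115560
Σ ṁᵢCp,ᵢ = 731×2.60 + 1270×2.60 + 2400×2.60 = 11443
T_out = 115560 / 11443 = 10.1 °C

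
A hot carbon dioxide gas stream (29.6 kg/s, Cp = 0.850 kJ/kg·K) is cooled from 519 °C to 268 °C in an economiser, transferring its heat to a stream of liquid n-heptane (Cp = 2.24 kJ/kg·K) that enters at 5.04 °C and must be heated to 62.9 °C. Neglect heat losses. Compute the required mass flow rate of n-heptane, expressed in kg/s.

Heat released by hot stream: Q = 29.6 × 0.850 × (519 − 268) = 6315.2 kJ/s
Energy balance on cold side (adiabatic exchanger): Q = ṁ_c·Cp_c·(T_c,out − T_c,in)
ṁ_c = 6315.2 / [2.24 × (62.9 − 5.04)] = 48.726 kg/s

ṁ_c = 48.7 kg/s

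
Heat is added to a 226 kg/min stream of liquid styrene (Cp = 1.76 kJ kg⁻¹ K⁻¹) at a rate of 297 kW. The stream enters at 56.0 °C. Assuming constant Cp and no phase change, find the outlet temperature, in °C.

Q = 297 kW = 17820 kJ/min
ΔT = Q/(ṁ·Cp) = 17820/(226×1.76) = 44.801 K
T_out = 56.0 + 44.801 = 100.8 °C

T_out = 101 °C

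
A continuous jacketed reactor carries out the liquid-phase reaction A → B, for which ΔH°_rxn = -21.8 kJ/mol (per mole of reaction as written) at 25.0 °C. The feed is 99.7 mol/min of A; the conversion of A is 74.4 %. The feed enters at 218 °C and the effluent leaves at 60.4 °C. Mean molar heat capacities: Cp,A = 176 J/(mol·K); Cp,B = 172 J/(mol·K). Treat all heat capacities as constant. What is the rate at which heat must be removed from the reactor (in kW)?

Extent of reaction ξ = 0.744 × 99.7 = 74.177 mol/min
Reaction term: ξ·ΔH°_rxn = 74.177 × -21.8 = -1617.1 kJ/min
Sensible, feed 218→25 °C: -3386.6 kJ/min
Outlet flows (mol/min): A 25.523, B 74.177
Sensible, products 25→60.4 °C: 610.67 kJ/min
Q = ΔH = -4393 kJ/min = -73.217 kW
Heat removed = 73.217 kW

Q_out = 73.2 kW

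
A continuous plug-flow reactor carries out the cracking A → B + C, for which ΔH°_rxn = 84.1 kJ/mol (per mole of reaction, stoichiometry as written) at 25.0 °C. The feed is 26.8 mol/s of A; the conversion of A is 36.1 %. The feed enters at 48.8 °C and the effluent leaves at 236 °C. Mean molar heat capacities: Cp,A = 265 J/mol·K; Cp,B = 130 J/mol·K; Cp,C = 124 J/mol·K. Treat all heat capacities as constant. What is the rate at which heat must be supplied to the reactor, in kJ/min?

Q_in = 127000 kJ/min

Extent of reaction ξ = 0.361 × 26.8 = 9.6748 mol/s
Reaction term: ξ·ΔH°_rxn = 9.6748 × 84.1 = 813.65 kJ/s
Sensible, feed 48.8→25 °C: -169.03 kJ/s
Outlet flows (mol/s): A 17.125, B 9.6748, C 9.6748
Sensible, products 25→236 °C: 1476.1 kJ/s
Q = ΔH = 2120.7 kJ/s = 2120.7 kW
Heat supplied = 127240 kJ/min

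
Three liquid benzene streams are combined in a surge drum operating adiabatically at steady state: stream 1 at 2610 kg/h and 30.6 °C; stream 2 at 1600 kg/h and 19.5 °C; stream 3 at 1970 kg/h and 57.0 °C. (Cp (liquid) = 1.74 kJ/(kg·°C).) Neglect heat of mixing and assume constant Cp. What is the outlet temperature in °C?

T_out = 36.1 °C

Adiabatic, steady state ⇒ Σ ṁᵢCp,ᵢ(T_out − Tᵢ) = 0
Σ ṁᵢCp,ᵢTᵢ = 2610×1.74×30.6 + 1600×1.74×19.5 + 1970×1.74×57.0 = 388640
Σ ṁᵢCp,ᵢ = 2610×1.74 + 1600×1.74 + 1970×1.74 = 10753
T_out = 388640 / 10753 = 36.142 °C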